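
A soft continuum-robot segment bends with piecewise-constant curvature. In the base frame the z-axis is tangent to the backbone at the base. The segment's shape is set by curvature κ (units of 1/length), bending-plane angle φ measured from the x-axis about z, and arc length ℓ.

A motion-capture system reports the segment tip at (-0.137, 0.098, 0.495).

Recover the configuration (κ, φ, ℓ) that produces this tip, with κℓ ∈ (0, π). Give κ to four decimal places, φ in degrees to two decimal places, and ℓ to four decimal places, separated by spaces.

1.2322 144.42 0.5324

ρ = √(x²+y²) = √(-0.137² + 0.098²) = 0.16844
φ = atan2(y, x) mod 360° = atan2(0.098, -0.137) = 144.4228°
|p|² = ρ² + z² = 0.16844² + 0.495² = 0.27340
κ = 2ρ / |p|² = 2×0.16844 / 0.27340 = 1.23222
θ = 2·atan2(ρ, z) = 2·atan2(0.16844, 0.495) = 0.65599 rad
ℓ = θ/κ = 0.65599/1.23222 = 0.53237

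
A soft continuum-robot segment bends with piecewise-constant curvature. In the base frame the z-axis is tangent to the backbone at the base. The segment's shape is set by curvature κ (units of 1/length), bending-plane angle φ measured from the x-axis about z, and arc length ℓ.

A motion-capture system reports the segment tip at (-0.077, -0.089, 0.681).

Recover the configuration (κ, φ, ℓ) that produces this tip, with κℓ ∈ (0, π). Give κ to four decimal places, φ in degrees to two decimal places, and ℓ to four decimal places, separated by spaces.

ρ = √(x²+y²) = √(-0.077² + -0.089²) = 0.11769
φ = atan2(y, x) mod 360° = atan2(-0.089, -0.077) = 229.1347°
|p|² = ρ² + z² = 0.11769² + 0.681² = 0.47761
κ = 2ρ / |p|² = 2×0.11769 / 0.47761 = 0.49281
θ = 2·atan2(ρ, z) = 2·atan2(0.11769, 0.681) = 0.34225 rad
ℓ = θ/κ = 0.34225/0.49281 = 0.69448

0.4928 229.13 0.6945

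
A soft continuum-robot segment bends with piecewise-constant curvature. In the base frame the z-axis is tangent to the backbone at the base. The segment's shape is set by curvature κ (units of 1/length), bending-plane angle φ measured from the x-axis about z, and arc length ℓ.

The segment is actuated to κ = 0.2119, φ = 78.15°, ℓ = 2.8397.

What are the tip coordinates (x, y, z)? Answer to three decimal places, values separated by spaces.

θ = κ·ℓ = 0.2119 × 2.8397 = 0.60173 rad
ρ = (1 − cos θ)/κ = (1 − 0.82436)/0.2119 = 0.82890
z = sin θ / κ = 0.56607/0.2119 = 2.67141
x = ρ cos φ = 0.82890 × cos(78.15°) = 0.17021
y = ρ sin φ = 0.82890 × sin(78.15°) = 0.81123

0.170 0.811 2.671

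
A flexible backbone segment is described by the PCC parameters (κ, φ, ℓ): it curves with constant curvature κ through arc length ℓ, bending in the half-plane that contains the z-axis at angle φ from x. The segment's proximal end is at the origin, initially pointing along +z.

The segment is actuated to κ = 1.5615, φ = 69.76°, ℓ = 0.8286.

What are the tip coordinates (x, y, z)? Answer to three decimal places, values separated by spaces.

0.161 0.437 0.616

θ = κ·ℓ = 1.5615 × 0.8286 = 1.29386 rad
ρ = (1 − cos θ)/κ = (1 − 0.27341)/1.5615 = 0.46531
z = sin θ / κ = 0.96190/1.5615 = 0.61601
x = ρ cos φ = 0.46531 × cos(69.76°) = 0.16098
y = ρ sin φ = 0.46531 × sin(69.76°) = 0.43658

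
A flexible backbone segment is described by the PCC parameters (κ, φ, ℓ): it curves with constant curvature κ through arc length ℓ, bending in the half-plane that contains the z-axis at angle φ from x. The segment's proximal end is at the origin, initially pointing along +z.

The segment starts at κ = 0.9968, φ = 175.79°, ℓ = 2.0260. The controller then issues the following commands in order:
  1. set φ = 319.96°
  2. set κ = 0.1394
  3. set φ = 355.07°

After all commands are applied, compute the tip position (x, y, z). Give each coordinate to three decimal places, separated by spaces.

initial: κ=0.9968, φ=175.79°, ℓ=2.0260
cmd 1: set φ=319.96° → (κ,φ,ℓ)=(0.9968,319.96°,2.0260) → tip=(1.1012,-0.9254,0.9039)
cmd 2: set κ=0.1394 → (κ,φ,ℓ)=(0.1394,319.96°,2.0260) → tip=(0.2176,-0.1828,1.9992)
cmd 3: set φ=355.07° → (κ,φ,ℓ)=(0.1394,355.07°,2.0260) → tip=(0.2831,-0.0244,1.9992)

0.283 -0.024 1.999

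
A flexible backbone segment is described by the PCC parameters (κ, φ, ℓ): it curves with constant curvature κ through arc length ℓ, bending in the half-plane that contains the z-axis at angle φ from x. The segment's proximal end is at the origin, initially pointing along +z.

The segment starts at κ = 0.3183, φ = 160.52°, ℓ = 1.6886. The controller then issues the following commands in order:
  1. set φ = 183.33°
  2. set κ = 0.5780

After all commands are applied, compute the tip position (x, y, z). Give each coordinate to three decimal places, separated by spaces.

initial: κ=0.3183, φ=160.52°, ℓ=1.6886
cmd 1: set φ=183.33° → (κ,φ,ℓ)=(0.3183,183.33°,1.6886) → tip=(-0.4422,-0.0257,1.6085)
cmd 2: set κ=0.5780 → (κ,φ,ℓ)=(0.5780,183.33°,1.6886) → tip=(-0.7594,-0.0442,1.4330)

-0.759 -0.044 1.433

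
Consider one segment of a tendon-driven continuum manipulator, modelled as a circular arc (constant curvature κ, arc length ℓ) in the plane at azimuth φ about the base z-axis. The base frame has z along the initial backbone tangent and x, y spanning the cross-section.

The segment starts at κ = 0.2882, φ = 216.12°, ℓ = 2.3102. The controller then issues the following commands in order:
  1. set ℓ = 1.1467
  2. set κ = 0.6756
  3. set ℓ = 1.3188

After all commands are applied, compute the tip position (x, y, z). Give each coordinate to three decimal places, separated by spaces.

-0.444 -0.324 1.151

initial: κ=0.2882, φ=216.12°, ℓ=2.3102
cmd 1: set ℓ=1.1467 → (κ,φ,ℓ)=(0.2882,216.12°,1.1467) → tip=(-0.1517,-0.1107,1.1259)
cmd 2: set κ=0.6756 → (κ,φ,ℓ)=(0.6756,216.12°,1.1467) → tip=(-0.3412,-0.2490,1.0354)
cmd 3: set ℓ=1.3188 → (κ,φ,ℓ)=(0.6756,216.12°,1.3188) → tip=(-0.4440,-0.3240,1.1511)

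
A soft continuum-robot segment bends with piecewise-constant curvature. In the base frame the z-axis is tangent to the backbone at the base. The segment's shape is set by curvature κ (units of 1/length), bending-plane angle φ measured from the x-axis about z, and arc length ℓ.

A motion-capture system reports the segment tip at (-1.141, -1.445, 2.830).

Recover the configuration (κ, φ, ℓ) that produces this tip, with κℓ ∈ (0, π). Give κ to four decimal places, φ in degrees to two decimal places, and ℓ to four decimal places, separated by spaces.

ρ = √(x²+y²) = √(-1.141² + -1.445²) = 1.84117
φ = atan2(y, x) mod 360° = atan2(-1.445, -1.141) = 231.7047°
|p|² = ρ² + z² = 1.84117² + 2.830² = 11.39881
κ = 2ρ / |p|² = 2×1.84117 / 11.39881 = 0.32305
θ = 2·atan2(ρ, z) = 2·atan2(1.84117, 2.830) = 1.15358 rad
ℓ = θ/κ = 1.15358/0.32305 = 3.57095

0.3230 231.70 3.5709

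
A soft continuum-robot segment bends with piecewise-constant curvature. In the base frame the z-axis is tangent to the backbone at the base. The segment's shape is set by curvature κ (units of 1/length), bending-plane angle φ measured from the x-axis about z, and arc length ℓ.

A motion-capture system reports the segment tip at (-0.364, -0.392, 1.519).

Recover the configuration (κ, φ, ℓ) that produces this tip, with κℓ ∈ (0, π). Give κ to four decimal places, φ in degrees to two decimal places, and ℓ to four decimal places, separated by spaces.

0.4125 227.12 1.6416

ρ = √(x²+y²) = √(-0.364² + -0.392²) = 0.53494
φ = atan2(y, x) mod 360° = atan2(-0.392, -0.364) = 227.1211°
|p|² = ρ² + z² = 0.53494² + 1.519² = 2.59352
κ = 2ρ / |p|² = 2×0.53494 / 2.59352 = 0.41252
θ = 2·atan2(ρ, z) = 2·atan2(0.53494, 1.519) = 0.67721 rad
ℓ = θ/κ = 0.67721/0.41252 = 1.64163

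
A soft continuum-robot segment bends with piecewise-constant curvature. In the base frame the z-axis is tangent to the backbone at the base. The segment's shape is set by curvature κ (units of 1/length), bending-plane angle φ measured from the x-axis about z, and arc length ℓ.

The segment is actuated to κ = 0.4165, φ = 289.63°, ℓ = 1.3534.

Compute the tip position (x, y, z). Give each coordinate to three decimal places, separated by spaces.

0.125 -0.350 1.283

θ = κ·ℓ = 0.4165 × 1.3534 = 0.56369 rad
ρ = (1 − cos θ)/κ = (1 − 0.84529)/0.4165 = 0.37146
z = sin θ / κ = 0.53431/0.4165 = 1.28286
x = ρ cos φ = 0.37146 × cos(289.63°) = 0.12479
y = ρ sin φ = 0.37146 × sin(289.63°) = -0.34987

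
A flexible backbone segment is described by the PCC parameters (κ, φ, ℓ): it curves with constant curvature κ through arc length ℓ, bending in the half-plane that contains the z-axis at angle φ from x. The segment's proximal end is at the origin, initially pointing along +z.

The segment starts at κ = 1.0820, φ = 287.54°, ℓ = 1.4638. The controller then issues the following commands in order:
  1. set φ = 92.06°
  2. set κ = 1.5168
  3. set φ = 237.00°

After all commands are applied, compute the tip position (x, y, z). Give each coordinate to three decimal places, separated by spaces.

-0.576 -0.887 0.525

initial: κ=1.0820, φ=287.54°, ℓ=1.4638
cmd 1: set φ=92.06° → (κ,φ,ℓ)=(1.0820,92.06°,1.4638) → tip=(-0.0337,0.9357,0.9241)
cmd 2: set κ=1.5168 → (κ,φ,ℓ)=(1.5168,92.06°,1.4638) → tip=(-0.0380,1.0573,0.5250)
cmd 3: set φ=237.00° → (κ,φ,ℓ)=(1.5168,237.00°,1.4638) → tip=(-0.5762,-0.8873,0.5250)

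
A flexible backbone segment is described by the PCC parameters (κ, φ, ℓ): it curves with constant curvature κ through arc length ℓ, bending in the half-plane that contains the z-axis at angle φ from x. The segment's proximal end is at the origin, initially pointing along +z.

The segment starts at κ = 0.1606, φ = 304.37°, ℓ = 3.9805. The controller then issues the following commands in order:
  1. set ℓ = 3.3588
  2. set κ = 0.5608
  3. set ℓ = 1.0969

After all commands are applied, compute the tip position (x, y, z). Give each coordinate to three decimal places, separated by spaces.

0.185 -0.270 1.029

initial: κ=0.1606, φ=304.37°, ℓ=3.9805
cmd 1: set ℓ=3.3588 → (κ,φ,ℓ)=(0.1606,304.37°,3.3588) → tip=(0.4991,-0.7298,3.1983)
cmd 2: set κ=0.5608 → (κ,φ,ℓ)=(0.5608,304.37°,3.3588) → tip=(1.3165,-1.9248,1.6966)
cmd 3: set ℓ=1.0969 → (κ,φ,ℓ)=(0.5608,304.37°,1.0969) → tip=(0.1845,-0.2698,1.0290)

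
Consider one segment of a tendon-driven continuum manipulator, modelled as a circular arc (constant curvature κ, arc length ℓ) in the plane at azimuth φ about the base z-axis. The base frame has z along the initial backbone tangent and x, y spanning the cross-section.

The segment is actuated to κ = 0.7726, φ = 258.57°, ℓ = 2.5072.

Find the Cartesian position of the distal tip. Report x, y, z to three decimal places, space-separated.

θ = κ·ℓ = 0.7726 × 2.5072 = 1.93706 rad
ρ = (1 − cos θ)/κ = (1 − -0.35813)/0.7726 = 1.75787
z = sin θ / κ = 0.93367/0.7726 = 1.20848
x = ρ cos φ = 1.75787 × cos(258.57°) = -0.34836
y = ρ sin φ = 1.75787 × sin(258.57°) = -1.72301

-0.348 -1.723 1.208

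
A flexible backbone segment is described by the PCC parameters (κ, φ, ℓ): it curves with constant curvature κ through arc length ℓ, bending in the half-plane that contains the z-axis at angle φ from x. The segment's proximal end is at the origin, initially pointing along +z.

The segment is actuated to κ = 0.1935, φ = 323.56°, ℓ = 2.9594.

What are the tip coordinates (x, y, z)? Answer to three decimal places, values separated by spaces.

0.663 -0.490 2.800

θ = κ·ℓ = 0.1935 × 2.9594 = 0.57264 rad
ρ = (1 − cos θ)/κ = (1 − 0.84047)/0.1935 = 0.82444
z = sin θ / κ = 0.54186/0.1935 = 2.80029
x = ρ cos φ = 0.82444 × cos(323.56°) = 0.66324
y = ρ sin φ = 0.82444 × sin(323.56°) = -0.48970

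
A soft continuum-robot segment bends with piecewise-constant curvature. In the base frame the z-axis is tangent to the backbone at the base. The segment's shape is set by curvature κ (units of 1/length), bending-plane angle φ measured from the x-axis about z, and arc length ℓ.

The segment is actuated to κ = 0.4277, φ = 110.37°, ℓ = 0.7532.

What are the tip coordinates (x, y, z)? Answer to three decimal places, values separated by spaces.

-0.042 0.113 0.740

θ = κ·ℓ = 0.4277 × 0.7532 = 0.32214 rad
ρ = (1 − cos θ)/κ = (1 − 0.94856)/0.4277 = 0.12027
z = sin θ / κ = 0.31660/0.4277 = 0.74024
x = ρ cos φ = 0.12027 × cos(110.37°) = -0.04187
y = ρ sin φ = 0.12027 × sin(110.37°) = 0.11275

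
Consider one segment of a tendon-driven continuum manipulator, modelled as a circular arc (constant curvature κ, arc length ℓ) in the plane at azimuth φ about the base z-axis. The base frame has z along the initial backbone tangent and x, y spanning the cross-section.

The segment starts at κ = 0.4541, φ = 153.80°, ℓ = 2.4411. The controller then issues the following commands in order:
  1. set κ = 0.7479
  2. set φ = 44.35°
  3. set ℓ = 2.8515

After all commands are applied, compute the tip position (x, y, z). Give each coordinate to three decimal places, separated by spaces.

1.465 1.433 1.132

initial: κ=0.4541, φ=153.80°, ℓ=2.4411
cmd 1: set κ=0.7479 → (κ,φ,ℓ)=(0.7479,153.80°,2.4411) → tip=(-1.5022,0.7392,1.2939)
cmd 2: set φ=44.35° → (κ,φ,ℓ)=(0.7479,44.35°,2.4411) → tip=(1.1972,1.1703,1.2939)
cmd 3: set ℓ=2.8515 → (κ,φ,ℓ)=(0.7479,44.35°,2.8515) → tip=(1.4655,1.4326,1.1315)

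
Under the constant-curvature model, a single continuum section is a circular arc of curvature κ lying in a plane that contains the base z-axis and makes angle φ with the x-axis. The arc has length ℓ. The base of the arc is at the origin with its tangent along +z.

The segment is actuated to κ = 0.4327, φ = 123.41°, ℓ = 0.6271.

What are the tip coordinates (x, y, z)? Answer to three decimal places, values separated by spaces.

θ = κ·ℓ = 0.4327 × 0.6271 = 0.27135 rad
ρ = (1 − cos θ)/κ = (1 − 0.96341)/0.4327 = 0.08456
z = sin θ / κ = 0.26803/0.4327 = 0.61943
x = ρ cos φ = 0.08456 × cos(123.41°) = -0.04656
y = ρ sin φ = 0.08456 × sin(123.41°) = 0.07059

-0.047 0.071 0.619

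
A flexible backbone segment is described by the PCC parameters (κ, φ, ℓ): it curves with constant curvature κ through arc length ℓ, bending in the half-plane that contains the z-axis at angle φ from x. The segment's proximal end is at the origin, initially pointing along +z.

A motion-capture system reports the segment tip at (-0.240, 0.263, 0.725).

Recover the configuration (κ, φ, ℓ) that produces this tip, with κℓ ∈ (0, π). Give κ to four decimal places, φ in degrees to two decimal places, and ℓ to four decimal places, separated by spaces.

1.0915 132.38 0.8365

ρ = √(x²+y²) = √(-0.240² + 0.263²) = 0.35605
φ = atan2(y, x) mod 360° = atan2(0.263, -0.240) = 132.3819°
|p|² = ρ² + z² = 0.35605² + 0.725² = 0.65239
κ = 2ρ / |p|² = 2×0.35605 / 0.65239 = 1.09151
θ = 2·atan2(ρ, z) = 2·atan2(0.35605, 0.725) = 0.91300 rad
ℓ = θ/κ = 0.91300/1.09151 = 0.83646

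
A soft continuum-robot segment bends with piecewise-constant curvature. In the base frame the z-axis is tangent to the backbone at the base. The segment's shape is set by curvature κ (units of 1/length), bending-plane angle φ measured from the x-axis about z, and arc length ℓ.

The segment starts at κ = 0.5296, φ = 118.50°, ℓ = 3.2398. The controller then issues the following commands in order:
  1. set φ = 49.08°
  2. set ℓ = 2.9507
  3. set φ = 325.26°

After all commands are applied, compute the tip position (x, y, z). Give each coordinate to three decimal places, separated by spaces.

initial: κ=0.5296, φ=118.50°, ℓ=3.2398
cmd 1: set φ=49.08° → (κ,φ,ℓ)=(0.5296,49.08°,3.2398) → tip=(1.4155,1.6329,1.8684)
cmd 2: set ℓ=2.9507 → (κ,φ,ℓ)=(0.5296,49.08°,2.9507) → tip=(1.2268,1.4152,1.8882)
cmd 3: set φ=325.26° → (κ,φ,ℓ)=(0.5296,325.26°,2.9507) → tip=(1.5391,-1.0673,1.8882)

1.539 -1.067 1.888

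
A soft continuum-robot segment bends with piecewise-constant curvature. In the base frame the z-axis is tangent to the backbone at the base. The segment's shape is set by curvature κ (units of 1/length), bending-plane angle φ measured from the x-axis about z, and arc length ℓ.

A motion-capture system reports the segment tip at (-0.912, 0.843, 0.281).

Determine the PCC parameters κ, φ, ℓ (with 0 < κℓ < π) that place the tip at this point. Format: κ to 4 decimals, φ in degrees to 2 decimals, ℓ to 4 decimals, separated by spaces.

ρ = √(x²+y²) = √(-0.912² + 0.843²) = 1.24193
φ = atan2(y, x) mod 360° = atan2(0.843, -0.912) = 137.2515°
|p|² = ρ² + z² = 1.24193² + 0.281² = 1.62135
κ = 2ρ / |p|² = 2×1.24193 / 1.62135 = 1.53197
θ = 2·atan2(ρ, z) = 2·atan2(1.24193, 0.281) = 2.69656 rad
ℓ = θ/κ = 2.69656/1.53197 = 1.76020

1.5320 137.25 1.7602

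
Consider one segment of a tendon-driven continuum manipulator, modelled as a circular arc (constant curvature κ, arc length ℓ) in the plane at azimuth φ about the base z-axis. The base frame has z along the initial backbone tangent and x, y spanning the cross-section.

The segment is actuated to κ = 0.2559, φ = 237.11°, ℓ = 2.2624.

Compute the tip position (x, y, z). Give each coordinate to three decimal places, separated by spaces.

θ = κ·ℓ = 0.2559 × 2.2624 = 0.57895 rad
ρ = (1 − cos θ)/κ = (1 − 0.83704)/0.2559 = 0.63682
z = sin θ / κ = 0.54714/0.2559 = 2.13812
x = ρ cos φ = 0.63682 × cos(237.11°) = -0.34581
y = ρ sin φ = 0.63682 × sin(237.11°) = -0.53474

-0.346 -0.535 2.138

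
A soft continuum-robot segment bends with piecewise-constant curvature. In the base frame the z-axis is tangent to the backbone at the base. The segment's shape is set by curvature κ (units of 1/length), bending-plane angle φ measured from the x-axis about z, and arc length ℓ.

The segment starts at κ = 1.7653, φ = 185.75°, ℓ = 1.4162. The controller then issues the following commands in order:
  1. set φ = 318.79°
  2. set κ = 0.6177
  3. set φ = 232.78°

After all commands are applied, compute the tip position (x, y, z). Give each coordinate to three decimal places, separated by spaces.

initial: κ=1.7653, φ=185.75°, ℓ=1.4162
cmd 1: set φ=318.79° → (κ,φ,ℓ)=(1.7653,318.79°,1.4162) → tip=(0.7676,-0.6722,0.3390)
cmd 2: set κ=0.6177 → (κ,φ,ℓ)=(0.6177,318.79°,1.4162) → tip=(0.4370,-0.3827,1.2424)
cmd 3: set φ=232.78° → (κ,φ,ℓ)=(0.6177,232.78°,1.4162) → tip=(-0.3514,-0.4626,1.2424)

-0.351 -0.463 1.242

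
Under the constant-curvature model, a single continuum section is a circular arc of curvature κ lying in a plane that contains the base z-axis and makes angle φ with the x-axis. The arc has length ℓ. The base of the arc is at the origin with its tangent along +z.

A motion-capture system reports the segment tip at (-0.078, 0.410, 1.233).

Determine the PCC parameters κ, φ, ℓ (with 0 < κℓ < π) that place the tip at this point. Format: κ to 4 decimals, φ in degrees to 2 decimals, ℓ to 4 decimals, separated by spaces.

0.4926 100.77 1.3251

ρ = √(x²+y²) = √(-0.078² + 0.410²) = 0.41735
φ = atan2(y, x) mod 360° = atan2(0.410, -0.078) = 100.7715°
|p|² = ρ² + z² = 0.41735² + 1.233² = 1.69447
κ = 2ρ / |p|² = 2×0.41735 / 1.69447 = 0.49261
θ = 2·atan2(ρ, z) = 2·atan2(0.41735, 1.233) = 0.65276 rad
ℓ = θ/κ = 0.65276/0.49261 = 1.32512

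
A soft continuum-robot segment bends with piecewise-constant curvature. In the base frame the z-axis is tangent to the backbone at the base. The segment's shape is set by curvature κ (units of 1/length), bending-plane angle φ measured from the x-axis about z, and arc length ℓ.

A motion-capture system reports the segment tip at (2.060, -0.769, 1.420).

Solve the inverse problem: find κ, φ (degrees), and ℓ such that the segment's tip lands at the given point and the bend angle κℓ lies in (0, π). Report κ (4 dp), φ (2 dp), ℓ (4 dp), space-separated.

ρ = √(x²+y²) = √(2.060² + -0.769²) = 2.19885
φ = atan2(y, x) mod 360° = atan2(-0.769, 2.060) = 339.5293°
|p|² = ρ² + z² = 2.19885² + 1.420² = 6.85136
κ = 2ρ / |p|² = 2×2.19885 / 6.85136 = 0.64187
θ = 2·atan2(ρ, z) = 2·atan2(2.19885, 1.420) = 1.99477 rad
ℓ = θ/κ = 1.99477/0.64187 = 3.10773

0.6419 339.53 3.1077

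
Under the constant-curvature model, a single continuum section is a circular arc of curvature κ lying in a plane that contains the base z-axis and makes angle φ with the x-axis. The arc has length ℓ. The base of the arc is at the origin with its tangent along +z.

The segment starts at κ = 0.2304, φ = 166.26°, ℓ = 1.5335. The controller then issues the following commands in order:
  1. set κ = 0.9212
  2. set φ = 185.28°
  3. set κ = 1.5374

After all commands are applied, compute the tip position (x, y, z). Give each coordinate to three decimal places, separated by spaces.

-1.106 -0.102 0.459

initial: κ=0.2304, φ=166.26°, ℓ=1.5335
cmd 1: set κ=0.9212 → (κ,φ,ℓ)=(0.9212,166.26°,1.5335) → tip=(-0.8884,0.2172,1.0720)
cmd 2: set φ=185.28° → (κ,φ,ℓ)=(0.9212,185.28°,1.5335) → tip=(-0.9107,-0.0842,1.0720)
cmd 3: set κ=1.5374 → (κ,φ,ℓ)=(1.5374,185.28°,1.5335) → tip=(-1.1063,-0.1022,0.4593)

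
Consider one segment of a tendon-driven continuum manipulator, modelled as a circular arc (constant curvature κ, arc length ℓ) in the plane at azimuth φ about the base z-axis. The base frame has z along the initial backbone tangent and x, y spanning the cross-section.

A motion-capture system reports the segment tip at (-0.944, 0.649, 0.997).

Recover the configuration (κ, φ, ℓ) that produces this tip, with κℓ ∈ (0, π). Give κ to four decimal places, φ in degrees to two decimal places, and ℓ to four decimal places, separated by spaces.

ρ = √(x²+y²) = √(-0.944² + 0.649²) = 1.14557
φ = atan2(y, x) mod 360° = atan2(0.649, -0.944) = 145.4915°
|p|² = ρ² + z² = 1.14557² + 0.997² = 2.30635
κ = 2ρ / |p|² = 2×1.14557 / 2.30635 = 0.99341
θ = 2·atan2(ρ, z) = 2·atan2(1.14557, 0.997) = 1.70926 rad
ℓ = θ/κ = 1.70926/0.99341 = 1.72060

0.9934 145.49 1.7206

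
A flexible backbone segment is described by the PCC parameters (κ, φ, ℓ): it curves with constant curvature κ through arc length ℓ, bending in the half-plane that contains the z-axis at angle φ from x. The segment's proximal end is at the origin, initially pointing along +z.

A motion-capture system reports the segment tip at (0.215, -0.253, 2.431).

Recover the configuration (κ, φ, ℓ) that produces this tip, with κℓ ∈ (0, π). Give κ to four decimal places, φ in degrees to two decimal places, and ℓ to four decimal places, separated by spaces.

ρ = √(x²+y²) = √(0.215² + -0.253²) = 0.33202
φ = atan2(y, x) mod 360° = atan2(-0.253, 0.215) = 310.3580°
|p|² = ρ² + z² = 0.33202² + 2.431² = 6.02000
κ = 2ρ / |p|² = 2×0.33202 / 6.02000 = 0.11030
θ = 2·atan2(ρ, z) = 2·atan2(0.33202, 2.431) = 0.27147 rad
ℓ = θ/κ = 0.27147/0.11030 = 2.46112

0.1103 310.36 2.4611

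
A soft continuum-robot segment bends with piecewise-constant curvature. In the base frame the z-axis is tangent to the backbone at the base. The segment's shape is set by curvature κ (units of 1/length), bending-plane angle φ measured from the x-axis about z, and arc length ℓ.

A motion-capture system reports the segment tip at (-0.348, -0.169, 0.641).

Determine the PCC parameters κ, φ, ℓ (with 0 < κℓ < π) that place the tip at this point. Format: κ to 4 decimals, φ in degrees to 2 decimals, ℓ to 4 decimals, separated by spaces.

ρ = √(x²+y²) = √(-0.348² + -0.169²) = 0.38687
φ = atan2(y, x) mod 360° = atan2(-0.169, -0.348) = 205.9027°
|p|² = ρ² + z² = 0.38687² + 0.641² = 0.56055
κ = 2ρ / |p|² = 2×0.38687 / 0.56055 = 1.38032
θ = 2·atan2(ρ, z) = 2·atan2(0.38687, 0.641) = 1.08603 rad
ℓ = θ/κ = 1.08603/1.38032 = 0.78680

1.3803 205.90 0.7868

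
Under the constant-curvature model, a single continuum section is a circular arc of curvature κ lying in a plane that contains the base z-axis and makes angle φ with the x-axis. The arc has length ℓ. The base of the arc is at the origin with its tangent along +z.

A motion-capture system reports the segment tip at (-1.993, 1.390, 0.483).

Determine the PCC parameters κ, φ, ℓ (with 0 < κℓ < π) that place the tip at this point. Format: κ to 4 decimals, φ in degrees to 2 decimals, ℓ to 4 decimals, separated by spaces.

ρ = √(x²+y²) = √(-1.993² + 1.390²) = 2.42985
φ = atan2(y, x) mod 360° = atan2(1.390, -1.993) = 145.1065°
|p|² = ρ² + z² = 2.42985² + 0.483² = 6.13744
κ = 2ρ / |p|² = 2×2.42985 / 6.13744 = 0.79181
θ = 2·atan2(ρ, z) = 2·atan2(2.42985, 0.483) = 2.74915 rad
ℓ = θ/κ = 2.74915/0.79181 = 3.47198

0.7918 145.11 3.4720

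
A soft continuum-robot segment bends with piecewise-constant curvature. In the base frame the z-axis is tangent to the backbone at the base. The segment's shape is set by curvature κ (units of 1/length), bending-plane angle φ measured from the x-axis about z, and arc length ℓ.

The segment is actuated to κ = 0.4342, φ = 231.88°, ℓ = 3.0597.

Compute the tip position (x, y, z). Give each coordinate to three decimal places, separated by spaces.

θ = κ·ℓ = 0.4342 × 3.0597 = 1.32852 rad
ρ = (1 − cos θ)/κ = (1 − 0.23991)/0.4342 = 1.75055
z = sin θ / κ = 0.97079/0.4342 = 2.23582
x = ρ cos φ = 1.75055 × cos(231.88°) = -1.08063
y = ρ sin φ = 1.75055 × sin(231.88°) = -1.37719

-1.081 -1.377 2.236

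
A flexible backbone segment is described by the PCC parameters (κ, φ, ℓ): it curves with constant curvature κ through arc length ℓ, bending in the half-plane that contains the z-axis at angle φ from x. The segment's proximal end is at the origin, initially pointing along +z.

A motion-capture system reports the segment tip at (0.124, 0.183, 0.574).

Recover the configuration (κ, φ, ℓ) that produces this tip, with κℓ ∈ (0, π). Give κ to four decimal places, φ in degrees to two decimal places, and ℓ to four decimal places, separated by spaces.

1.1685 55.88 0.6292

ρ = √(x²+y²) = √(0.124² + 0.183²) = 0.22105
φ = atan2(y, x) mod 360° = atan2(0.183, 0.124) = 55.8786°
|p|² = ρ² + z² = 0.22105² + 0.574² = 0.37834
κ = 2ρ / |p|² = 2×0.22105 / 0.37834 = 1.16855
θ = 2·atan2(ρ, z) = 2·atan2(0.22105, 0.574) = 0.73521 rad
ℓ = θ/κ = 0.73521/1.16855 = 0.62917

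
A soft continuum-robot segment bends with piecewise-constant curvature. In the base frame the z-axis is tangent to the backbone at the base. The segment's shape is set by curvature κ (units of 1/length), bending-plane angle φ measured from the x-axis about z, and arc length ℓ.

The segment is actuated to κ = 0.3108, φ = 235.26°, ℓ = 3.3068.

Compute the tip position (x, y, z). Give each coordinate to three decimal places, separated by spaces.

-0.886 -1.278 2.755

θ = κ·ℓ = 0.3108 × 3.3068 = 1.02775 rad
ρ = (1 − cos θ)/κ = (1 − 0.51674)/0.3108 = 1.55488
z = sin θ / κ = 0.85614/0.3108 = 2.75463
x = ρ cos φ = 1.55488 × cos(235.26°) = -0.88605
y = ρ sin φ = 1.55488 × sin(235.26°) = -1.27772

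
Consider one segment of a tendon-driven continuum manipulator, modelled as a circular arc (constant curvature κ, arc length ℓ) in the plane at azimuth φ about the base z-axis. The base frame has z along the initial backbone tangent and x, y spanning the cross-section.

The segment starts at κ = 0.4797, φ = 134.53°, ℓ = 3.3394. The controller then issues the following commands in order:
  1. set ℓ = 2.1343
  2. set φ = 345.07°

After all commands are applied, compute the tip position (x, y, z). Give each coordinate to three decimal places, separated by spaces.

initial: κ=0.4797, φ=134.53°, ℓ=3.3394
cmd 1: set ℓ=2.1343 → (κ,φ,ℓ)=(0.4797,134.53°,2.1343) → tip=(-0.7016,0.7132,1.7805)
cmd 2: set φ=345.07° → (κ,φ,ℓ)=(0.4797,345.07°,2.1343) → tip=(0.9666,-0.2577,1.7805)

0.967 -0.258 1.780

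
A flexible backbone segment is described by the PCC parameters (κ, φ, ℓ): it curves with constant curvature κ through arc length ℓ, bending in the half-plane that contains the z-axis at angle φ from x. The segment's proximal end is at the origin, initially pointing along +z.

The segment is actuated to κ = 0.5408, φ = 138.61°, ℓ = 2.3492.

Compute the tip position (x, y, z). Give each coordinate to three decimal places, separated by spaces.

-0.977 0.861 1.766

θ = κ·ℓ = 0.5408 × 2.3492 = 1.27045 rad
ρ = (1 − cos θ)/κ = (1 − 0.29585)/0.5408 = 1.30205
z = sin θ / κ = 0.95523/0.5408 = 1.76633
x = ρ cos φ = 1.30205 × cos(138.61°) = -0.97683
y = ρ sin φ = 1.30205 × sin(138.61°) = 0.86089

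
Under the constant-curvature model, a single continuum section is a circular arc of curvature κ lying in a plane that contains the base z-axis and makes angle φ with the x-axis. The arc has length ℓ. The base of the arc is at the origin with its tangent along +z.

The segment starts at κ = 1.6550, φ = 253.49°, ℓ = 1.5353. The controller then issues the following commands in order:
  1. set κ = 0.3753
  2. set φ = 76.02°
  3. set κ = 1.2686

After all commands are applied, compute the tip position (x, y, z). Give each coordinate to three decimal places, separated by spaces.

0.261 1.046 0.733

initial: κ=1.6550, φ=253.49°, ℓ=1.5353
cmd 1: set κ=0.3753 → (κ,φ,ℓ)=(0.3753,253.49°,1.5353) → tip=(-0.1223,-0.4125,1.4517)
cmd 2: set φ=76.02° → (κ,φ,ℓ)=(0.3753,76.02°,1.5353) → tip=(0.1039,0.4175,1.4517)
cmd 3: set κ=1.2686 → (κ,φ,ℓ)=(1.2686,76.02°,1.5353) → tip=(0.2605,1.0464,0.7329)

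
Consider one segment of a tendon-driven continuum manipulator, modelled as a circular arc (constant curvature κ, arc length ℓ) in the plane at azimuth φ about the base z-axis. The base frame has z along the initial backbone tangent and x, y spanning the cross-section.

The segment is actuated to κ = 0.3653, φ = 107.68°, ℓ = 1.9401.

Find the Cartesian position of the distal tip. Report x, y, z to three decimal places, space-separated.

θ = κ·ℓ = 0.3653 × 1.9401 = 0.70872 rad
ρ = (1 − cos θ)/κ = (1 − 0.75920)/0.3653 = 0.65919
z = sin θ / κ = 0.65086/0.3653 = 1.78172
x = ρ cos φ = 0.65919 × cos(107.68°) = -0.20020
y = ρ sin φ = 0.65919 × sin(107.68°) = 0.62806

-0.200 0.628 1.782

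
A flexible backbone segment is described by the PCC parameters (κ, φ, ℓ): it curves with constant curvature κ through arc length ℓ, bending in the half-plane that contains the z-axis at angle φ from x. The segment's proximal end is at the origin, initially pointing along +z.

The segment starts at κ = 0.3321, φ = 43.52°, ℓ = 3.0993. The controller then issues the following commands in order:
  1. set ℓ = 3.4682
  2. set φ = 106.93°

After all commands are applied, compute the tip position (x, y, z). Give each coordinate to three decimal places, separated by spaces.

-0.520 1.709 2.751

initial: κ=0.3321, φ=43.52°, ℓ=3.0993
cmd 1: set ℓ=3.4682 → (κ,φ,ℓ)=(0.3321,43.52°,3.4682) → tip=(1.2951,1.2299,2.7507)
cmd 2: set φ=106.93° → (κ,φ,ℓ)=(0.3321,106.93°,3.4682) → tip=(-0.5201,1.7086,2.7507)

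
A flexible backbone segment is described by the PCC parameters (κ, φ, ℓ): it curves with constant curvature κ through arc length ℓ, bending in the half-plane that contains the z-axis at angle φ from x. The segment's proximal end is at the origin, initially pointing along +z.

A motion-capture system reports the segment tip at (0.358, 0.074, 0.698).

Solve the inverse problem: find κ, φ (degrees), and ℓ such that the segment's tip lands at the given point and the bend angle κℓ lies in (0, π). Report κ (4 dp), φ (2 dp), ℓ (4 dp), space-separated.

ρ = √(x²+y²) = √(0.358² + 0.074²) = 0.36557
φ = atan2(y, x) mod 360° = atan2(0.074, 0.358) = 11.6788°
|p|² = ρ² + z² = 0.36557² + 0.698² = 0.62084
κ = 2ρ / |p|² = 2×0.36557 / 0.62084 = 1.17765
θ = 2·atan2(ρ, z) = 2·atan2(0.36557, 0.698) = 0.96491 rad
ℓ = θ/κ = 0.96491/1.17765 = 0.81935

1.1776 11.68 0.8194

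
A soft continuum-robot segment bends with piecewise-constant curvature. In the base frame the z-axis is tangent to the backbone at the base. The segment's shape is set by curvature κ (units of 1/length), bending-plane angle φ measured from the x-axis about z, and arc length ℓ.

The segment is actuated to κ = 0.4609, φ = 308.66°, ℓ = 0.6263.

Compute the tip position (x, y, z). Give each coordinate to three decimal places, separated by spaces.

0.056 -0.070 0.618

θ = κ·ℓ = 0.4609 × 0.6263 = 0.28866 rad
ρ = (1 − cos θ)/κ = (1 − 0.95863)/0.4609 = 0.08977
z = sin θ / κ = 0.28467/0.4609 = 0.61764
x = ρ cos φ = 0.08977 × cos(308.66°) = 0.05608
y = ρ sin φ = 0.08977 × sin(308.66°) = -0.07010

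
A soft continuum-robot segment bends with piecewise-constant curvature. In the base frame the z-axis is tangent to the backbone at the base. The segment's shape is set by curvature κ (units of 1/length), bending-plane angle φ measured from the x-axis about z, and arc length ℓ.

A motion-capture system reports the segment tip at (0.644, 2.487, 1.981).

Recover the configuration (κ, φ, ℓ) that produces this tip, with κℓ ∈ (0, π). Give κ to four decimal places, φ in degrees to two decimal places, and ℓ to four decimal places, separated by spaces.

0.4882 75.48 3.7440

ρ = √(x²+y²) = √(0.644² + 2.487²) = 2.56903
φ = atan2(y, x) mod 360° = atan2(2.487, 0.644) = 75.4823°
|p|² = ρ² + z² = 2.56903² + 1.981² = 10.52427
κ = 2ρ / |p|² = 2×2.56903 / 10.52427 = 0.48821
θ = 2·atan2(ρ, z) = 2·atan2(2.56903, 1.981) = 1.82784 rad
ℓ = θ/κ = 1.82784/0.48821 = 3.74397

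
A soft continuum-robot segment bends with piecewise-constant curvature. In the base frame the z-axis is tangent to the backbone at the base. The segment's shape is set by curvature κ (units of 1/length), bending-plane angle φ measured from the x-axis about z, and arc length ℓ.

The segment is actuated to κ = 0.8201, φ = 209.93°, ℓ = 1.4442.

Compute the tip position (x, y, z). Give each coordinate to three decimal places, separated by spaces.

-0.658 -0.379 1.129

θ = κ·ℓ = 0.8201 × 1.4442 = 1.18439 rad
ρ = (1 − cos θ)/κ = (1 − 0.37686)/0.8201 = 0.75983
z = sin θ / κ = 0.92627/0.8201 = 1.12946
x = ρ cos φ = 0.75983 × cos(209.93°) = -0.65850
y = ρ sin φ = 0.75983 × sin(209.93°) = -0.37911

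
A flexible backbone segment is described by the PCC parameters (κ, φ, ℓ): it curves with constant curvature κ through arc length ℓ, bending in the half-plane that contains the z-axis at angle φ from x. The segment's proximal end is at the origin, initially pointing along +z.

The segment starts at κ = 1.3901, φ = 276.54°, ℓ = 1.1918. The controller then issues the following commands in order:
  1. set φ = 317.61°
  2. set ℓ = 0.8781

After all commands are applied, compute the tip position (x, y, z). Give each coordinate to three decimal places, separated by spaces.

initial: κ=1.3901, φ=276.54°, ℓ=1.1918
cmd 1: set φ=317.61° → (κ,φ,ℓ)=(1.3901,317.61°,1.1918) → tip=(0.5769,-0.5266,0.7167)
cmd 2: set ℓ=0.8781 → (κ,φ,ℓ)=(1.3901,317.61°,0.8781) → tip=(0.3490,-0.3186,0.6757)

0.349 -0.319 0.676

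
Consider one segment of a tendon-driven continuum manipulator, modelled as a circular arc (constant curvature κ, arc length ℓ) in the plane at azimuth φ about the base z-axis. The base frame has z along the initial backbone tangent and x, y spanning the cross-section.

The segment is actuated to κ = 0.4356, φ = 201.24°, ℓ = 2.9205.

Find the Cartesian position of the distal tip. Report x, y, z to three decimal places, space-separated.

θ = κ·ℓ = 0.4356 × 2.9205 = 1.27217 rad
ρ = (1 − cos θ)/κ = (1 − 0.29421)/0.4356 = 1.62028
z = sin θ / κ = 0.95574/0.4356 = 2.19408
x = ρ cos φ = 1.62028 × cos(201.24°) = -1.51021
y = ρ sin φ = 1.62028 × sin(201.24°) = -0.58699

-1.510 -0.587 2.194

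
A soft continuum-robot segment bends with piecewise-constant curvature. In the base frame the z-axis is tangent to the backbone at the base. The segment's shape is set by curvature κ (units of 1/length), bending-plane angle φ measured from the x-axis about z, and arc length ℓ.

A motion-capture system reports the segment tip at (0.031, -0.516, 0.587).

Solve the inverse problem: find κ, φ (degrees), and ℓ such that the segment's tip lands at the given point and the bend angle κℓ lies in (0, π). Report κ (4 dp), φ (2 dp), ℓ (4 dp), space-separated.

1.6899 273.44 0.8545

ρ = √(x²+y²) = √(0.031² + -0.516²) = 0.51693
φ = atan2(y, x) mod 360° = atan2(-0.516, 0.031) = 273.4381°
|p|² = ρ² + z² = 0.51693² + 0.587² = 0.61179
κ = 2ρ / |p|² = 2×0.51693 / 0.61179 = 1.68991
θ = 2·atan2(ρ, z) = 2·atan2(0.51693, 0.587) = 1.44402 rad
ℓ = θ/κ = 1.44402/1.68991 = 0.85450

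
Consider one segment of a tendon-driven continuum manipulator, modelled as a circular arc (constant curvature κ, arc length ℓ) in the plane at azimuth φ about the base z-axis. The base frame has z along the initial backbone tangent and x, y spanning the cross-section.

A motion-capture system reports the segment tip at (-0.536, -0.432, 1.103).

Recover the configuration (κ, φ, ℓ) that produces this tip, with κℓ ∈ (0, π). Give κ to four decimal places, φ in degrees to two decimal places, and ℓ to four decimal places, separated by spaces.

ρ = √(x²+y²) = √(-0.536² + -0.432²) = 0.68842
φ = atan2(y, x) mod 360° = atan2(-0.432, -0.536) = 218.8678°
|p|² = ρ² + z² = 0.68842² + 1.103² = 1.69053
κ = 2ρ / |p|² = 2×0.68842 / 1.69053 = 0.81444
θ = 2·atan2(ρ, z) = 2·atan2(0.68842, 1.103) = 1.11595 rad
ℓ = θ/κ = 1.11595/0.81444 = 1.37020

0.8144 218.87 1.3702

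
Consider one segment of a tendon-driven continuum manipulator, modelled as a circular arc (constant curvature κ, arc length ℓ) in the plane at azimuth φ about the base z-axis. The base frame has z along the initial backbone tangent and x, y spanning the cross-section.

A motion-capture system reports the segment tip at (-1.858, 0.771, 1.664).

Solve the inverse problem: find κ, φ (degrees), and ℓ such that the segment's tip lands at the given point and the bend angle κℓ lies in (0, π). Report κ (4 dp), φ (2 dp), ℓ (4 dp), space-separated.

0.5903 157.46 2.9805

ρ = √(x²+y²) = √(-1.858² + 0.771²) = 2.01162
φ = atan2(y, x) mod 360° = atan2(0.771, -1.858) = 157.4634°
|p|² = ρ² + z² = 2.01162² + 1.664² = 6.81550
κ = 2ρ / |p|² = 2×2.01162 / 6.81550 = 0.59031
θ = 2·atan2(ρ, z) = 2·atan2(2.01162, 1.664) = 1.75938 rad
ℓ = θ/κ = 1.75938/0.59031 = 2.98046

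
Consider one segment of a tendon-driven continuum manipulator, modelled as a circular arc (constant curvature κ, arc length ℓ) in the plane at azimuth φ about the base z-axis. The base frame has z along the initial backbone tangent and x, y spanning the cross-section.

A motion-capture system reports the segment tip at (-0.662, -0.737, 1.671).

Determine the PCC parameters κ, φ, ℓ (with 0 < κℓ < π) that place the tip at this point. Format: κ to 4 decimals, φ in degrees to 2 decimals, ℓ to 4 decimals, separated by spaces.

ρ = √(x²+y²) = √(-0.662² + -0.737²) = 0.99066
φ = atan2(y, x) mod 360° = atan2(-0.737, -0.662) = 228.0687°
|p|² = ρ² + z² = 0.99066² + 1.671² = 3.77365
κ = 2ρ / |p|² = 2×0.99066 / 3.77365 = 0.52504
θ = 2·atan2(ρ, z) = 2·atan2(0.99066, 1.671) = 1.07030 rad
ℓ = θ/κ = 1.07030/0.52504 = 2.03851

0.5250 228.07 2.0385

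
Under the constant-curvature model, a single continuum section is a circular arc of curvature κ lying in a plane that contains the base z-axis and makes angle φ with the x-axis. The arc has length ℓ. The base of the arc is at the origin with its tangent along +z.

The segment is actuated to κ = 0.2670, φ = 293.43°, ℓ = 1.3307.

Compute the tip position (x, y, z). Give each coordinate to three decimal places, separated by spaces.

θ = κ·ℓ = 0.2670 × 1.3307 = 0.35530 rad
ρ = (1 − cos θ)/κ = (1 − 0.93754)/0.2670 = 0.23392
z = sin θ / κ = 0.34787/0.2670 = 1.30288
x = ρ cos φ = 0.23392 × cos(293.43°) = 0.09301
y = ρ sin φ = 0.23392 × sin(293.43°) = -0.21463

0.093 -0.215 1.303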